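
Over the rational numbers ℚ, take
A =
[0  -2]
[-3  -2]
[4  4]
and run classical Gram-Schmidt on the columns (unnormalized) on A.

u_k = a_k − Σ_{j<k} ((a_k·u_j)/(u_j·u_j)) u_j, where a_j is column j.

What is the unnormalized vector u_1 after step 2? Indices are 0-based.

u_1 = (-2, 16/25, 12/25)

Step 1: u_0 = a_0 = (0, -3, 4).
Step 2: u_1 = a_1 − (22/25)·u_0 = (-2, 16/25, 12/25).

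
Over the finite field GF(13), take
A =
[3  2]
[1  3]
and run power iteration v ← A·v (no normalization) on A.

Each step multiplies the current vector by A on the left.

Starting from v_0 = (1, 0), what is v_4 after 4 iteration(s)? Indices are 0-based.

v_4 = (11, 2)

v_0 = (1, 0).
v_1 = A·v_0 = (3, 1).
v_2 = A·v_1 = (11, 6).
v_3 = A·v_2 = (6, 3).
v_4 = A·v_3 = (11, 2).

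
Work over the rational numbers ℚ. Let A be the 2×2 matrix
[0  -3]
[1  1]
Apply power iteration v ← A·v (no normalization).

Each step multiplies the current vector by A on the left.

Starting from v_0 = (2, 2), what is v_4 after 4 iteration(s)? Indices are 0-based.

v_4 = (42, -8)

v_0 = (2, 2).
v_1 = A·v_0 = (-6, 4).
v_2 = A·v_1 = (-12, -2).
v_3 = A·v_2 = (6, -14).
v_4 = A·v_3 = (42, -8).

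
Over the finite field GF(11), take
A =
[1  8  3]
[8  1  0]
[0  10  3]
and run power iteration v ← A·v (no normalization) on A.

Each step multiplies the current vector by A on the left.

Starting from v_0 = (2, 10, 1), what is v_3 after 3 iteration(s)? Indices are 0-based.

v_0 = (2, 10, 1).
v_1 = A·v_0 = (8, 4, 4).
v_2 = A·v_1 = (8, 2, 8).
v_3 = A·v_2 = (4, 0, 0).

v_3 = (4, 0, 0)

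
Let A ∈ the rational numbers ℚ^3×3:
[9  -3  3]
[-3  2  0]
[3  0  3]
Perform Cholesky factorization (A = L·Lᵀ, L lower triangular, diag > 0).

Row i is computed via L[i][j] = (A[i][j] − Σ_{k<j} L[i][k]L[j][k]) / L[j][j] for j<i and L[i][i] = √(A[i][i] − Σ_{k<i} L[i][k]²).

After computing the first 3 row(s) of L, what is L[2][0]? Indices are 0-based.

Step 1: L[0][0] = √(9) = 3.
  L[1][0] = (-3) / L[0][0] = -1.
Step 2: L[1][1] = √(1) = 1.
  L[2][0] = (3) / L[0][0] = 1.
  L[2][1] = (1) / L[1][1] = 1.
Step 3: L[2][2] = √(1) = 1.

L[2][0] = 1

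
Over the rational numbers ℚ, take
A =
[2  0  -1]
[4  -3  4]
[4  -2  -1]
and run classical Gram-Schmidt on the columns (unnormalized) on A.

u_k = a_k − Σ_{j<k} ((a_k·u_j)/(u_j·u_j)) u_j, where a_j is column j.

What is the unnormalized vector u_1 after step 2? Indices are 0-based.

Step 1: u_0 = a_0 = (2, 4, 4).
Step 2: u_1 = a_1 − (-5/9)·u_0 = (10/9, -7/9, 2/9).

u_1 = (10/9, -7/9, 2/9)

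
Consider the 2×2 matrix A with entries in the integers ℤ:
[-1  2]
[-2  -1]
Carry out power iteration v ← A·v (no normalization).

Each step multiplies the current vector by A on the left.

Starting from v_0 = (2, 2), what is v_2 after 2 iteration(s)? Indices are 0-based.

v_0 = (2, 2).
v_1 = A·v_0 = (2, -6).
v_2 = A·v_1 = (-14, 2).

v_2 = (-14, 2)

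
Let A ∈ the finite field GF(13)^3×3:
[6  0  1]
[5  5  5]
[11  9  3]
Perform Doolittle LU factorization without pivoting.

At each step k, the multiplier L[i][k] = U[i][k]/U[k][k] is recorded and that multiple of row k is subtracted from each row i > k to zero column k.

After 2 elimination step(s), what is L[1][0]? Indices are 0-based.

Step 1: pivot at (0,0) is 6.
  row1 ← row1 − (3)·row0  ⇒  L[1][0]=3, U row1=(0, 5, 2)
  row2 ← row2 − (4)·row0  ⇒  L[2][0]=4, U row2=(0, 9, 12)
Step 2: pivot at (1,1) is 5.
  row2 ← row2 − (7)·row1  ⇒  L[2][1]=7, U row2=(0, 0, 11)

L[1][0] = 3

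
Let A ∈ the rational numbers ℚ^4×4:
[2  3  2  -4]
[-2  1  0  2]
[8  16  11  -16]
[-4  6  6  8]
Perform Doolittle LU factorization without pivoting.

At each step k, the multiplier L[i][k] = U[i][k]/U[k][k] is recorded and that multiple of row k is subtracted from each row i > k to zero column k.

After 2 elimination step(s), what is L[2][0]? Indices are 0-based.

Step 1: pivot at (0,0) is 2.
  row1 ← row1 − (-1)·row0  ⇒  L[1][0]=-1, U row1=(0, 4, 2, -2)
  row2 ← row2 − (4)·row0  ⇒  L[2][0]=4, U row2=(0, 4, 3, 0)
  row3 ← row3 − (-2)·row0  ⇒  L[3][0]=-2, U row3=(0, 12, 10, 0)
Step 2: pivot at (1,1) is 4.
  row2 ← row2 − (1)·row1  ⇒  L[2][1]=1, U row2=(0, 0, 1, 2)
  row3 ← row3 − (3)·row1  ⇒  L[3][1]=3, U row3=(0, 0, 4, 6)

L[2][0] = 4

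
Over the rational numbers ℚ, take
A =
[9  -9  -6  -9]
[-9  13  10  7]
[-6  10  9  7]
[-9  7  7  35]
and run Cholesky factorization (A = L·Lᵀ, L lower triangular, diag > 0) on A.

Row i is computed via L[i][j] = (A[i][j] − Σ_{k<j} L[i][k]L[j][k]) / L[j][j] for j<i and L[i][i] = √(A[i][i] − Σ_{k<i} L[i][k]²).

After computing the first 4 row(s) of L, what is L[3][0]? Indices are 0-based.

Step 1: L[0][0] = √(9) = 3.
  L[1][0] = (-9) / L[0][0] = -3.
Step 2: L[1][1] = √(4) = 2.
  L[2][0] = (-6) / L[0][0] = -2.
  L[2][1] = (4) / L[1][1] = 2.
Step 3: L[2][2] = √(1) = 1.
  L[3][0] = (-9) / L[0][0] = -3.
  L[3][1] = (-2) / L[1][1] = -1.
  L[3][2] = (3) / L[2][2] = 3.
Step 4: L[3][3] = √(16) = 4.

L[3][0] = -3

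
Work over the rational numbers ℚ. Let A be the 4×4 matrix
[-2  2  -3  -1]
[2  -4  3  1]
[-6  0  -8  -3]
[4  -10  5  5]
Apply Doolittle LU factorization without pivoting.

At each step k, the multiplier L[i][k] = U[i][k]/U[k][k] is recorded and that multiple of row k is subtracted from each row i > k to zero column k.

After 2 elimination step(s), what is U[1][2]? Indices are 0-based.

U[1][2] = 0

Step 1: pivot at (0,0) is -2.
  row1 ← row1 − (-1)·row0  ⇒  L[1][0]=-1, U row1=(0, -2, 0, 0)
  row2 ← row2 − (3)·row0  ⇒  L[2][0]=3, U row2=(0, -6, 1, 0)
  row3 ← row3 − (-2)·row0  ⇒  L[3][0]=-2, U row3=(0, -6, -1, 3)
Step 2: pivot at (1,1) is -2.
  row2 ← row2 − (3)·row1  ⇒  L[2][1]=3, U row2=(0, 0, 1, 0)
  row3 ← row3 − (3)·row1  ⇒  L[3][1]=3, U row3=(0, 0, -1, 3)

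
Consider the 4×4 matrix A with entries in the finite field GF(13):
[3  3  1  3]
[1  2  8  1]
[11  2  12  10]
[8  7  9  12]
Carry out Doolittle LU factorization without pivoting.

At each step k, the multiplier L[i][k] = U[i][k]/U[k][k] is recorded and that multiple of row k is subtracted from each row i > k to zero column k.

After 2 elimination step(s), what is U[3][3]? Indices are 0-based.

U[3][3] = 4

[col 0] pivot 3
  R1 -= 9*R0 → (0, 1, 12, 0)  (L[1][0] := 9)
  R2 -= 8*R0 → (0, 4, 4, 12)  (L[2][0] := 8)
  R3 -= 7*R0 → (0, 12, 2, 4)  (L[3][0] := 7)
[col 1] pivot 1
  R2 -= 4*R1 → (0, 0, 8, 12)  (L[2][1] := 4)
  R3 -= 12*R1 → (0, 0, 1, 4)  (L[3][1] := 12)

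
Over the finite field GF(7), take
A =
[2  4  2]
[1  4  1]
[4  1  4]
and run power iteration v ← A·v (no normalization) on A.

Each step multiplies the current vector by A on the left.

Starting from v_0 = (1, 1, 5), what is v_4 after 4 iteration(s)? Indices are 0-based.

v_4 = (3, 6, 6)

v_0 = (1, 1, 5).
v_1 = A·v_0 = (2, 3, 4).
v_2 = A·v_1 = (3, 4, 6).
v_3 = A·v_2 = (6, 4, 5).
v_4 = A·v_3 = (3, 6, 6).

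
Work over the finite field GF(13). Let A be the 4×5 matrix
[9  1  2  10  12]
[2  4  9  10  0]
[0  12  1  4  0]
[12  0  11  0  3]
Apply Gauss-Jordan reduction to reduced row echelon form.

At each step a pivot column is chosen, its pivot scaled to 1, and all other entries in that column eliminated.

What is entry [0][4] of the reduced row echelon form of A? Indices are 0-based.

M[0][4] = 0

step 1: normalize row 0 (÷9) = (1, 3, 6, 4, 10)
  row 1: subtract 2×row0 = (0, 11, 10, 2, 6)
  row 3: subtract 12×row0 = (0, 3, 4, 4, 0)
step 2: normalize row 1 (÷11) = (0, 1, 8, 12, 10)
  row 0: subtract 3×row1 = (1, 0, 8, 7, 6)
  row 2: subtract 12×row1 = (0, 0, 9, 3, 10)
  row 3: subtract 3×row1 = (0, 0, 6, 7, 9)
step 3: normalize row 2 (÷9) = (0, 0, 1, 9, 4)
  row 0: subtract 8×row2 = (1, 0, 0, 0, 0)
  row 1: subtract 8×row2 = (0, 1, 0, 5, 4)
  row 3: subtract 6×row2 = (0, 0, 0, 5, 11)
step 4: normalize row 3 (÷5) = (0, 0, 0, 1, 10)
  row 1: subtract 5×row3 = (0, 1, 0, 0, 6)
  row 2: subtract 9×row3 = (0, 0, 1, 0, 5)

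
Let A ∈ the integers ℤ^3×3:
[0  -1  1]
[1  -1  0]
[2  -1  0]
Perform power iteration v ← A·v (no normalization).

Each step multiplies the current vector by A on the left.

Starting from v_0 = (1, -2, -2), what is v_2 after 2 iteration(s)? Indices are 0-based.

v_0 = (1, -2, -2).
v_1 = A·v_0 = (0, 3, 4).
v_2 = A·v_1 = (1, -3, -3).

v_2 = (1, -3, -3)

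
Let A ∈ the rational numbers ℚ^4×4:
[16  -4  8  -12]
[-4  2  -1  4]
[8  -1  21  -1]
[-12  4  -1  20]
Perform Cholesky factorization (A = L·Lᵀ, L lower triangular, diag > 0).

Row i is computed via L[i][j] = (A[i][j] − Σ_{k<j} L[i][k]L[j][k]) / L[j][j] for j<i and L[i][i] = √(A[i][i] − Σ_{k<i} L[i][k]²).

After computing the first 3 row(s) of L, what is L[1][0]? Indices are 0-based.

Step 1: L[0][0] = √(16) = 4.
  L[1][0] = (-4) / L[0][0] = -1.
Step 2: L[1][1] = √(1) = 1.
  L[2][0] = (8) / L[0][0] = 2.
  L[2][1] = (1) / L[1][1] = 1.
Step 3: L[2][2] = √(16) = 4.

L[1][0] = -1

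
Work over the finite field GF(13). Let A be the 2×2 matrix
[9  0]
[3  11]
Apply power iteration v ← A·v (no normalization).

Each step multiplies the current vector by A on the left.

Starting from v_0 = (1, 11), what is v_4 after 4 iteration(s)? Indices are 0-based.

v_0 = (1, 11).
v_1 = A·v_0 = (9, 7).
v_2 = A·v_1 = (3, 0).
v_3 = A·v_2 = (1, 9).
v_4 = A·v_3 = (9, 11).

v_4 = (9, 11)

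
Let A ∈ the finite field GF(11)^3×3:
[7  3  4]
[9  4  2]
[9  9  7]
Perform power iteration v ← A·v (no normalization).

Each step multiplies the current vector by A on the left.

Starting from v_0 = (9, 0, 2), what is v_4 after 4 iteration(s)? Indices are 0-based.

v_0 = (9, 0, 2).
v_1 = A·v_0 = (5, 8, 7).
v_2 = A·v_1 = (10, 3, 1).
v_3 = A·v_2 = (6, 5, 3).
v_4 = A·v_3 = (3, 3, 10).

v_4 = (3, 3, 10)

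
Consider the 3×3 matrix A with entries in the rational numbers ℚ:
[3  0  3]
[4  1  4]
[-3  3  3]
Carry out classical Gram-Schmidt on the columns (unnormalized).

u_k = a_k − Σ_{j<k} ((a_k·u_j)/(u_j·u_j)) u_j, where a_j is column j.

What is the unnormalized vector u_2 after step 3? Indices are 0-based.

Step 1: u_0 = a_0 = (3, 4, -3).
Step 2: u_1 = a_1 − (-5/34)·u_0 = (15/34, 27/17, 87/34).
Step 3: u_2 = a_2 − (8/17)·u_0 − (58/35)·u_1 = (6/7, -18/35, 6/35).

u_2 = (6/7, -18/35, 6/35)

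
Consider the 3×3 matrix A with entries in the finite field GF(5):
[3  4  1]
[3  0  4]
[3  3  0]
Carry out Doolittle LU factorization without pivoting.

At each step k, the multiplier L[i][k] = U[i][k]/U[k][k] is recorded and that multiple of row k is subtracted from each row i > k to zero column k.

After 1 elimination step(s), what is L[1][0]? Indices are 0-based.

[col 0] pivot 3
  R1 -= 1*R0 → (0, 1, 3)  (L[1][0] := 1)
  R2 -= 1*R0 → (0, 4, 4)  (L[2][0] := 1)

L[1][0] = 1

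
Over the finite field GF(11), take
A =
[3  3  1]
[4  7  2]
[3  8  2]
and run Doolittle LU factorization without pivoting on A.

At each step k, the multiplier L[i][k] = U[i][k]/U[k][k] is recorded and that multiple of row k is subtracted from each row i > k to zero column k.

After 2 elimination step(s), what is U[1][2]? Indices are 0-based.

U[1][2] = 8

[col 0] pivot 3
  R1 -= 5*R0 → (0, 3, 8)  (L[1][0] := 5)
  R2 -= 1*R0 → (0, 5, 1)  (L[2][0] := 1)
[col 1] pivot 3
  R2 -= 9*R1 → (0, 0, 6)  (L[2][1] := 9)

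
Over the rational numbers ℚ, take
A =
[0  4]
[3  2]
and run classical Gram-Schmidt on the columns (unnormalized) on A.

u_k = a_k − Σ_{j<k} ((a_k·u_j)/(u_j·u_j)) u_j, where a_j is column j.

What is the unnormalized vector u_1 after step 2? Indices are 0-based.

u_1 = (4, 0)

Step 1: u_0 = a_0 = (0, 3).
Step 2: u_1 = a_1 − (2/3)·u_0 = (4, 0).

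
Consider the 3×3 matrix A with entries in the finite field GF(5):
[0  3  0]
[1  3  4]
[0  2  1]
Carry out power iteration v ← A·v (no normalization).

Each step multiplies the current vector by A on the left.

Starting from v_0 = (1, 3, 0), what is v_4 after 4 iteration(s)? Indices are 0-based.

v_4 = (4, 1, 3)

v_0 = (1, 3, 0).
v_1 = A·v_0 = (4, 0, 1).
v_2 = A·v_1 = (0, 3, 1).
v_3 = A·v_2 = (4, 3, 2).
v_4 = A·v_3 = (4, 1, 3).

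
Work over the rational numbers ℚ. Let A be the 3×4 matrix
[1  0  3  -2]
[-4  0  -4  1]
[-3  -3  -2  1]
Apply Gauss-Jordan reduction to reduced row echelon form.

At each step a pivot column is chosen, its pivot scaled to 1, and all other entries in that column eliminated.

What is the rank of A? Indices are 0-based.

rank = 3

[1] R0 /= 1  ⇒  (1, 0, 3, -2)
     R1 -= -4·R0  ⇒  (0, 0, 8, -7)
     R2 -= -3·R0  ⇒  (0, -3, 7, -5)
[2] R1 <-> R2
[2] R1 /= -3  ⇒  (0, 1, -7/3, 5/3)
[3] R2 /= 8  ⇒  (0, 0, 1, -7/8)
     R0 -= 3·R2  ⇒  (1, 0, 0, 5/8)
     R1 -= -7/3·R2  ⇒  (0, 1, 0, -3/8)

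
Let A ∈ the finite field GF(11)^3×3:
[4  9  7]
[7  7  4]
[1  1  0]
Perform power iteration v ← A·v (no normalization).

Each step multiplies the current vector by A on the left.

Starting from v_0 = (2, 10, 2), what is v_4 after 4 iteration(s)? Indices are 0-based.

v_0 = (2, 10, 2).
v_1 = A·v_0 = (2, 4, 1).
v_2 = A·v_1 = (7, 2, 6).
v_3 = A·v_2 = (0, 10, 9).
v_4 = A·v_3 = (10, 7, 10).

v_4 = (10, 7, 10)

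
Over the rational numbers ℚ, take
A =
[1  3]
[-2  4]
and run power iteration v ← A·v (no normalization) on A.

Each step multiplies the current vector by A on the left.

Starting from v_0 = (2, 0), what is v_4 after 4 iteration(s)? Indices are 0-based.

v_0 = (2, 0).
v_1 = A·v_0 = (2, -4).
v_2 = A·v_1 = (-10, -20).
v_3 = A·v_2 = (-70, -60).
v_4 = A·v_3 = (-250, -100).

v_4 = (-250, -100)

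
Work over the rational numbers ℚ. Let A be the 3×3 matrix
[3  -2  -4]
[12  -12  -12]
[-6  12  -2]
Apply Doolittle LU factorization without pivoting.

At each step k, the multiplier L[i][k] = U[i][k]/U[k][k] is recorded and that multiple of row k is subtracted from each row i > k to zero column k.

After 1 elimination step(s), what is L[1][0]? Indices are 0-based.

[col 0] pivot 3
  R1 -= 4*R0 → (0, -4, 4)  (L[1][0] := 4)
  R2 -= -2*R0 → (0, 8, -10)  (L[2][0] := -2)

L[1][0] = 4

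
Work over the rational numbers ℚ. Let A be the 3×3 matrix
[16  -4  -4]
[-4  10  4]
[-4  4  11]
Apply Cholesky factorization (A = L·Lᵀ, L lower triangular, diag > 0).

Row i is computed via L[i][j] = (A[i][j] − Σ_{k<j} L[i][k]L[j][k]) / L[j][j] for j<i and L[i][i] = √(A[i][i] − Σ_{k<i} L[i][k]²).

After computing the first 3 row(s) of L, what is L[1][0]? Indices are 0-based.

Step 1: L[0][0] = √(16) = 4.
  L[1][0] = (-4) / L[0][0] = -1.
Step 2: L[1][1] = √(9) = 3.
  L[2][0] = (-4) / L[0][0] = -1.
  L[2][1] = (3) / L[1][1] = 1.
Step 3: L[2][2] = √(9) = 3.

L[1][0] = -1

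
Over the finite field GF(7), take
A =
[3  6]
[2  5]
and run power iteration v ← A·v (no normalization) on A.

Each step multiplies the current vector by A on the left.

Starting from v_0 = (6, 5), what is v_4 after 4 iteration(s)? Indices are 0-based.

v_4 = (6, 6)

v_0 = (6, 5).
v_1 = A·v_0 = (6, 2).
v_2 = A·v_1 = (2, 1).
v_3 = A·v_2 = (5, 2).
v_4 = A·v_3 = (6, 6).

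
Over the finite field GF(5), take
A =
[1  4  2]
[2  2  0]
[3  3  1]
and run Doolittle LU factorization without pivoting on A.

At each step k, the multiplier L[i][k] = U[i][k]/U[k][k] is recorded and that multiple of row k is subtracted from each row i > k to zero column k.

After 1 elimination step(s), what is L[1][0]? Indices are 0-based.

L[1][0] = 2

k=0: U[0][0]=1
  eliminate (1,0): mult=2, new row 1: (0, 4, 1); set L[1][0]=2
  eliminate (2,0): mult=3, new row 2: (0, 1, 0); set L[2][0]=3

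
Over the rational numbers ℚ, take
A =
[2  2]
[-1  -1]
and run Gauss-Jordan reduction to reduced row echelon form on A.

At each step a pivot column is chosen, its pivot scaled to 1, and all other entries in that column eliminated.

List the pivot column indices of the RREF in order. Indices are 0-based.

pivot columns: 0

step 1: normalize row 0 (÷2) = (1, 1)
  row 1: subtract -1×row0 = (0, 0)
skip col 1 (zero from row 1)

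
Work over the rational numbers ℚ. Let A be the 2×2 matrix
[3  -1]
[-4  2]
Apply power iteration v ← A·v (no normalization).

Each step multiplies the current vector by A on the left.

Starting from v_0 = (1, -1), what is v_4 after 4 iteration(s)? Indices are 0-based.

v_0 = (1, -1).
v_1 = A·v_0 = (4, -6).
v_2 = A·v_1 = (18, -28).
v_3 = A·v_2 = (82, -128).
v_4 = A·v_3 = (374, -584).

v_4 = (374, -584)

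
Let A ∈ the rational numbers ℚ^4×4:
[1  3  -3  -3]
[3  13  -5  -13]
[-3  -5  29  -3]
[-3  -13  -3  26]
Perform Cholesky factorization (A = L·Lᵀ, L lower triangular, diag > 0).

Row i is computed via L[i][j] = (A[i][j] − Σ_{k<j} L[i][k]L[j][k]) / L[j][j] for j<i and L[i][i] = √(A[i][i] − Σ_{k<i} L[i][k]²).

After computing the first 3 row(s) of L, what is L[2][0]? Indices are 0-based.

L[2][0] = -3

Step 1: L[0][0] = √(1) = 1.
  L[1][0] = (3) / L[0][0] = 3.
Step 2: L[1][1] = √(4) = 2.
  L[2][0] = (-3) / L[0][0] = -3.
  L[2][1] = (4) / L[1][1] = 2.
Step 3: L[2][2] = √(16) = 4.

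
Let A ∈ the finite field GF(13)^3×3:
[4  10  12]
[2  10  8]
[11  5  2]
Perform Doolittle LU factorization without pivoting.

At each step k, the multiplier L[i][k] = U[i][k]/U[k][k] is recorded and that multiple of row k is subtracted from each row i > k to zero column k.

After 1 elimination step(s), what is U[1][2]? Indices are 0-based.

[col 0] pivot 4
  R1 -= 7*R0 → (0, 5, 2)  (L[1][0] := 7)
  R2 -= 6*R0 → (0, 10, 8)  (L[2][0] := 6)

U[1][2] = 2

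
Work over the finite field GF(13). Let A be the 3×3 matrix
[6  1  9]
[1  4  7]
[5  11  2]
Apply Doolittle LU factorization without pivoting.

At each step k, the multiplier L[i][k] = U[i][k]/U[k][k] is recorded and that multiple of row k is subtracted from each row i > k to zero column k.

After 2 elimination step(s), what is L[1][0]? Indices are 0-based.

L[1][0] = 11

Step 1: pivot at (0,0) is 6.
  row1 ← row1 − (11)·row0  ⇒  L[1][0]=11, U row1=(0, 6, 12)
  row2 ← row2 − (3)·row0  ⇒  L[2][0]=3, U row2=(0, 8, 1)
Step 2: pivot at (1,1) is 6.
  row2 ← row2 − (10)·row1  ⇒  L[2][1]=10, U row2=(0, 0, 11)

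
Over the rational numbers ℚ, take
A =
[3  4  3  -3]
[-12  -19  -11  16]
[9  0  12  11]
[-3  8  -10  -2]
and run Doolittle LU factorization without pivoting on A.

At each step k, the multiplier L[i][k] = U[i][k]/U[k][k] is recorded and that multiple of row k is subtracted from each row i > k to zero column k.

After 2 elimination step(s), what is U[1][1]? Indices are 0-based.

U[1][1] = -3

Step 1: pivot at (0,0) is 3.
  row1 ← row1 − (-4)·row0  ⇒  L[1][0]=-4, U row1=(0, -3, 1, 4)
  row2 ← row2 − (3)·row0  ⇒  L[2][0]=3, U row2=(0, -12, 3, 20)
  row3 ← row3 − (-1)·row0  ⇒  L[3][0]=-1, U row3=(0, 12, -7, -5)
Step 2: pivot at (1,1) is -3.
  row2 ← row2 − (4)·row1  ⇒  L[2][1]=4, U row2=(0, 0, -1, 4)
  row3 ← row3 − (-4)·row1  ⇒  L[3][1]=-4, U row3=(0, 0, -3, 11)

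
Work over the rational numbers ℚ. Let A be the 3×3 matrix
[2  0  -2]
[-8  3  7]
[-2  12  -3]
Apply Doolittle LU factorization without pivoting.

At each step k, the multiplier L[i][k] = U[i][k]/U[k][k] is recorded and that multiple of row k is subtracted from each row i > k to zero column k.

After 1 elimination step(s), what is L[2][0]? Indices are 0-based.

L[2][0] = -1

k=0: U[0][0]=2
  eliminate (1,0): mult=-4, new row 1: (0, 3, -1); set L[1][0]=-4
  eliminate (2,0): mult=-1, new row 2: (0, 12, -5); set L[2][0]=-1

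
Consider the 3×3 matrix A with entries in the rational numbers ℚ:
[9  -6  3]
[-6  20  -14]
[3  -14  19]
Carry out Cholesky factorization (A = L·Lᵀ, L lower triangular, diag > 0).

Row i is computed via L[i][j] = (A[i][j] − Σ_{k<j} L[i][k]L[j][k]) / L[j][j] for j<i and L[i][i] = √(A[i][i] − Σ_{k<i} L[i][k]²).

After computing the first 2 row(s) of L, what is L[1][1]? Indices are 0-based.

Step 1: L[0][0] = √(9) = 3.
  L[1][0] = (-6) / L[0][0] = -2.
Step 2: L[1][1] = √(16) = 4.

L[1][1] = 4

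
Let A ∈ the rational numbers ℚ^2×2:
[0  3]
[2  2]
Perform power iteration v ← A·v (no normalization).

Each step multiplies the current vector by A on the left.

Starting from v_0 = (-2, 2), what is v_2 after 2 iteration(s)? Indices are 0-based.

v_2 = (0, 12)

v_0 = (-2, 2).
v_1 = A·v_0 = (6, 0).
v_2 = A·v_1 = (0, 12).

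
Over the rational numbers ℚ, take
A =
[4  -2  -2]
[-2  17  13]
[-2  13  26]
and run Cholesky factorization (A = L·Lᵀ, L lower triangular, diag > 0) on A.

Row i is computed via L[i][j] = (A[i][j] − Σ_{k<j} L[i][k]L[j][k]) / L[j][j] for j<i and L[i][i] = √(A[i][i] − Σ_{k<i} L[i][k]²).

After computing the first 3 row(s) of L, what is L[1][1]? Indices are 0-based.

Step 1: L[0][0] = √(4) = 2.
  L[1][0] = (-2) / L[0][0] = -1.
Step 2: L[1][1] = √(16) = 4.
  L[2][0] = (-2) / L[0][0] = -1.
  L[2][1] = (12) / L[1][1] = 3.
Step 3: L[2][2] = √(16) = 4.

L[1][1] = 4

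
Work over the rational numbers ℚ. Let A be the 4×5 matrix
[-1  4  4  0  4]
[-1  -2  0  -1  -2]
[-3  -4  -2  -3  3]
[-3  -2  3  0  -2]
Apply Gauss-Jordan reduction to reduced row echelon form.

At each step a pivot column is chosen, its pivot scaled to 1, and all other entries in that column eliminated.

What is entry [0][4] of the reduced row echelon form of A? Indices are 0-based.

[1] R0 /= -1  ⇒  (1, -4, -4, 0, -4)
     R1 -= -1·R0  ⇒  (0, -6, -4, -1, -6)
     R2 -= -3·R0  ⇒  (0, -16, -14, -3, -9)
     R3 -= -3·R0  ⇒  (0, -14, -9, 0, -14)
[2] R1 /= -6  ⇒  (0, 1, 2/3, 1/6, 1)
     R0 -= -4·R1  ⇒  (1, 0, -4/3, 2/3, 0)
     R2 -= -16·R1  ⇒  (0, 0, -10/3, -1/3, 7)
     R3 -= -14·R1  ⇒  (0, 0, 1/3, 7/3, 0)
[3] R2 /= -10/3  ⇒  (0, 0, 1, 1/10, -21/10)
     R0 -= -4/3·R2  ⇒  (1, 0, 0, 4/5, -14/5)
     R1 -= 2/3·R2  ⇒  (0, 1, 0, 1/10, 12/5)
     R3 -= 1/3·R2  ⇒  (0, 0, 0, 23/10, 7/10)
[4] R3 /= 23/10  ⇒  (0, 0, 0, 1, 7/23)
     R0 -= 4/5·R3  ⇒  (1, 0, 0, 0, -70/23)
     R1 -= 1/10·R3  ⇒  (0, 1, 0, 0, 109/46)
     R2 -= 1/10·R3  ⇒  (0, 0, 1, 0, -49/23)

M[0][4] = -70/23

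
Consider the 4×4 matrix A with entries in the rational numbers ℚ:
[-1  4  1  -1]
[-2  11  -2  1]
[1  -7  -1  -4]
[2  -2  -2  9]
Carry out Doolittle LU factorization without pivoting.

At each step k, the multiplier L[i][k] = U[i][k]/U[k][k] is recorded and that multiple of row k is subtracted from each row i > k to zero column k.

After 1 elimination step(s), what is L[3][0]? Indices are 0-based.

Step 1: pivot at (0,0) is -1.
  row1 ← row1 − (2)·row0  ⇒  L[1][0]=2, U row1=(0, 3, -4, 3)
  row2 ← row2 − (-1)·row0  ⇒  L[2][0]=-1, U row2=(0, -3, 0, -5)
  row3 ← row3 − (-2)·row0  ⇒  L[3][0]=-2, U row3=(0, 6, 0, 7)

L[3][0] = -2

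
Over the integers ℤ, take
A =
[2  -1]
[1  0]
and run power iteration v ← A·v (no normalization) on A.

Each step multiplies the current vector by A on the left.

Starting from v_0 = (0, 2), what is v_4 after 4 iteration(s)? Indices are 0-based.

v_0 = (0, 2).
v_1 = A·v_0 = (-2, 0).
v_2 = A·v_1 = (-4, -2).
v_3 = A·v_2 = (-6, -4).
v_4 = A·v_3 = (-8, -6).

v_4 = (-8, -6)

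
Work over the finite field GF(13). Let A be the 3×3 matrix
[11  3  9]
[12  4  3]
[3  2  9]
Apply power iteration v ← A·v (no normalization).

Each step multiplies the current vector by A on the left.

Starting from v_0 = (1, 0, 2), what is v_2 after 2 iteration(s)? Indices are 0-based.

v_2 = (3, 2, 0)

v_0 = (1, 0, 2).
v_1 = A·v_0 = (3, 5, 8).
v_2 = A·v_1 = (3, 2, 0).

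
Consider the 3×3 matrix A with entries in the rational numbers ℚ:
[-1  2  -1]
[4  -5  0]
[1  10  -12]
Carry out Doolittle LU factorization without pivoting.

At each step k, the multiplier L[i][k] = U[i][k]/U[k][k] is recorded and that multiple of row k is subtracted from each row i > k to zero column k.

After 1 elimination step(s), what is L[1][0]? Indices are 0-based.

L[1][0] = -4

k=0: U[0][0]=-1
  eliminate (1,0): mult=-4, new row 1: (0, 3, -4); set L[1][0]=-4
  eliminate (2,0): mult=-1, new row 2: (0, 12, -13); set L[2][0]=-1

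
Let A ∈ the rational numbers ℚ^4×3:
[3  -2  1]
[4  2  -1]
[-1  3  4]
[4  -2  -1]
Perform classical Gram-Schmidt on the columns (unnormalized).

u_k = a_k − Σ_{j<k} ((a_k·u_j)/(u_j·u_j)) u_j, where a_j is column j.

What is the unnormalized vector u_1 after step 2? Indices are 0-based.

u_1 = (-19/14, 20/7, 39/14, -8/7)

Step 1: u_0 = a_0 = (3, 4, -1, 4).
Step 2: u_1 = a_1 − (-3/14)·u_0 = (-19/14, 20/7, 39/14, -8/7).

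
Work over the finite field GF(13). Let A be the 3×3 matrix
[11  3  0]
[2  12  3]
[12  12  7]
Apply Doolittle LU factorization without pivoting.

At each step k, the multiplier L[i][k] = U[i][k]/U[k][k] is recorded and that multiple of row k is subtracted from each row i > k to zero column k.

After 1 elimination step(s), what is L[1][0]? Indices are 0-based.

L[1][0] = 12

[col 0] pivot 11
  R1 -= 12*R0 → (0, 2, 3)  (L[1][0] := 12)
  R2 -= 7*R0 → (0, 4, 7)  (L[2][0] := 7)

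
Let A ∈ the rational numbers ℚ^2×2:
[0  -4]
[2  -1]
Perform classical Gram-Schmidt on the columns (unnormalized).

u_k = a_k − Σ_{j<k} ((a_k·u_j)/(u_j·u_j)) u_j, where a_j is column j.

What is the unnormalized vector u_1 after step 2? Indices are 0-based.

u_1 = (-4, 0)

Step 1: u_0 = a_0 = (0, 2).
Step 2: u_1 = a_1 − (-1/2)·u_0 = (-4, 0).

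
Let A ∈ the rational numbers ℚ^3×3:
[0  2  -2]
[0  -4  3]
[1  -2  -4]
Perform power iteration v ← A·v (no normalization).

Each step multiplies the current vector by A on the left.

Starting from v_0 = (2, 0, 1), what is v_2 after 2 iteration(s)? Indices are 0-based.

v_0 = (2, 0, 1).
v_1 = A·v_0 = (-2, 3, -2).
v_2 = A·v_1 = (10, -18, 0).

v_2 = (10, -18, 0)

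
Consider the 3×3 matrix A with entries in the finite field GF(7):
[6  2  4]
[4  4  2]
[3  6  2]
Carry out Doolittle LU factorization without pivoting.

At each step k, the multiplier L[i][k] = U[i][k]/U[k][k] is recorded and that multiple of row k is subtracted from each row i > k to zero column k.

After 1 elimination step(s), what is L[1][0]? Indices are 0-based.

Step 1: pivot at (0,0) is 6.
  row1 ← row1 − (3)·row0  ⇒  L[1][0]=3, U row1=(0, 5, 4)
  row2 ← row2 − (4)·row0  ⇒  L[2][0]=4, U row2=(0, 5, 0)

L[1][0] = 3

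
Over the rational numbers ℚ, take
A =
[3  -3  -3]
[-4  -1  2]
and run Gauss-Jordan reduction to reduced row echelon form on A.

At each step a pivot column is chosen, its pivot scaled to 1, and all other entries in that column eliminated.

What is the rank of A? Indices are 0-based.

[1] R0 /= 3  ⇒  (1, -1, -1)
     R1 -= -4·R0  ⇒  (0, -5, -2)
[2] R1 /= -5  ⇒  (0, 1, 2/5)
     R0 -= -1·R1  ⇒  (1, 0, -3/5)

rank = 2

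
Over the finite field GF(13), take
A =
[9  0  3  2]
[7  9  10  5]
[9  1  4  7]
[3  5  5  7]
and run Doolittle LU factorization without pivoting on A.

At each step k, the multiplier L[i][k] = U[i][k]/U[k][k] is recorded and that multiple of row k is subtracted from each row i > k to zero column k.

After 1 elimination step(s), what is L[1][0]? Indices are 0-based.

[col 0] pivot 9
  R1 -= 8*R0 → (0, 9, 12, 2)  (L[1][0] := 8)
  R2 -= 1*R0 → (0, 1, 1, 5)  (L[2][0] := 1)
  R3 -= 9*R0 → (0, 5, 4, 2)  (L[3][0] := 9)

L[1][0] = 8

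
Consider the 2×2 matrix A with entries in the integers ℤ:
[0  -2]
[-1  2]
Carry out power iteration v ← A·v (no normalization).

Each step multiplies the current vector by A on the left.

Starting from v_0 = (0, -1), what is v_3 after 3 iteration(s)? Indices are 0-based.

v_0 = (0, -1).
v_1 = A·v_0 = (2, -2).
v_2 = A·v_1 = (4, -6).
v_3 = A·v_2 = (12, -16).

v_3 = (12, -16)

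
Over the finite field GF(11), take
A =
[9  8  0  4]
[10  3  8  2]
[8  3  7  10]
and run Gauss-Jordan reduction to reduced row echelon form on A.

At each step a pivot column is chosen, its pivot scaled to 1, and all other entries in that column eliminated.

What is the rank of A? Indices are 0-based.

step 1: normalize row 0 (÷9) = (1, 7, 0, 9)
  row 1: subtract 10×row0 = (0, 10, 8, 0)
  row 2: subtract 8×row0 = (0, 2, 7, 4)
step 2: normalize row 1 (÷10) = (0, 1, 3, 0)
  row 0: subtract 7×row1 = (1, 0, 1, 9)
  row 2: subtract 2×row1 = (0, 0, 1, 4)
step 3: normalize row 2 (÷1) = (0, 0, 1, 4)
  row 0: subtract 1×row2 = (1, 0, 0, 5)
  row 1: subtract 3×row2 = (0, 1, 0, 10)

rank = 3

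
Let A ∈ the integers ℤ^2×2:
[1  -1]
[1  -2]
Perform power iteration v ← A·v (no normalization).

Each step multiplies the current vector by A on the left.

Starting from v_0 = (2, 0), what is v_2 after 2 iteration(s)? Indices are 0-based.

v_0 = (2, 0).
v_1 = A·v_0 = (2, 2).
v_2 = A·v_1 = (0, -2).

v_2 = (0, -2)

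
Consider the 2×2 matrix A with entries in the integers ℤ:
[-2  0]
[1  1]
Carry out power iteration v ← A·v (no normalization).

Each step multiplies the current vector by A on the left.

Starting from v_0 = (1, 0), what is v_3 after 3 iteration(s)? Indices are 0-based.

v_3 = (-8, 3)

v_0 = (1, 0).
v_1 = A·v_0 = (-2, 1).
v_2 = A·v_1 = (4, -1).
v_3 = A·v_2 = (-8, 3).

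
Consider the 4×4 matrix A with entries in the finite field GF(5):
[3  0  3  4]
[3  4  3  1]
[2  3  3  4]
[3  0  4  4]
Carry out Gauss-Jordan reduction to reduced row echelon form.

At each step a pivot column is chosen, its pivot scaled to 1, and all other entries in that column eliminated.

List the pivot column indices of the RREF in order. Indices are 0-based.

pivot columns: 0, 1, 2, 3

step 1: normalize row 0 (÷3) = (1, 0, 1, 3)
  row 1: subtract 3×row0 = (0, 4, 0, 2)
  row 2: subtract 2×row0 = (0, 3, 1, 3)
  row 3: subtract 3×row0 = (0, 0, 1, 0)
step 2: normalize row 1 (÷4) = (0, 1, 0, 3)
  row 2: subtract 3×row1 = (0, 0, 1, 4)
step 3: normalize row 2 (÷1) = (0, 0, 1, 4)
  row 0: subtract 1×row2 = (1, 0, 0, 4)
  row 3: subtract 1×row2 = (0, 0, 0, 1)
step 4: normalize row 3 (÷1) = (0, 0, 0, 1)
  row 0: subtract 4×row3 = (1, 0, 0, 0)
  row 1: subtract 3×row3 = (0, 1, 0, 0)
  row 2: subtract 4×row3 = (0, 0, 1, 0)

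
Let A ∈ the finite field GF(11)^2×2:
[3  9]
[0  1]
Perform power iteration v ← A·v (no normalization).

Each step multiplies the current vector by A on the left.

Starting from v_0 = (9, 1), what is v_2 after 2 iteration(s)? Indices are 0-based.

v_2 = (7, 1)

v_0 = (9, 1).
v_1 = A·v_0 = (3, 1).
v_2 = A·v_1 = (7, 1).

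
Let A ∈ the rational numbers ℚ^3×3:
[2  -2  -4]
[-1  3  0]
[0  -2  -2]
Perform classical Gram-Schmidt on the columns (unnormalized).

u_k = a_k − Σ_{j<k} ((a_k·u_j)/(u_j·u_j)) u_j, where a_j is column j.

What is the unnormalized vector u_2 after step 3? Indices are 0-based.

Step 1: u_0 = a_0 = (2, -1, 0).
Step 2: u_1 = a_1 − (-7/5)·u_0 = (4/5, 8/5, -2).
Step 3: u_2 = a_2 − (-8/5)·u_0 − (1/9)·u_1 = (-8/9, -16/9, -16/9).

u_2 = (-8/9, -16/9, -16/9)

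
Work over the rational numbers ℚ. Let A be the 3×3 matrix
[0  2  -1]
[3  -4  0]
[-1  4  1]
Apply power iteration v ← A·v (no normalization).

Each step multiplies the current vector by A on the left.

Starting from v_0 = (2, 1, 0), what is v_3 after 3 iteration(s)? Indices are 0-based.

v_0 = (2, 1, 0).
v_1 = A·v_0 = (2, 2, 2).
v_2 = A·v_1 = (2, -2, 8).
v_3 = A·v_2 = (-12, 14, -2).

v_3 = (-12, 14, -2)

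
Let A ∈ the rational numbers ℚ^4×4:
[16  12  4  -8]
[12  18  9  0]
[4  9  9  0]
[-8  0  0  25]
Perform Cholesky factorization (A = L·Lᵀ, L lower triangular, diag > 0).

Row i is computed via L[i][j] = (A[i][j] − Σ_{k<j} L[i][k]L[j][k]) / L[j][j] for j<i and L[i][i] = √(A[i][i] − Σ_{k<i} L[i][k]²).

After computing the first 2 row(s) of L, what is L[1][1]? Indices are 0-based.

L[1][1] = 3

Step 1: L[0][0] = √(16) = 4.
  L[1][0] = (12) / L[0][0] = 3.
Step 2: L[1][1] = √(9) = 3.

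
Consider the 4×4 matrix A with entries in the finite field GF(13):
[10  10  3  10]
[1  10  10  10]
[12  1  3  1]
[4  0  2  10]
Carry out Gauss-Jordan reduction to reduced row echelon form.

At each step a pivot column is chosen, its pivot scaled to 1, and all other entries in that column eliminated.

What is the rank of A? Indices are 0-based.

rank = 4

step 1: normalize row 0 (÷10) = (1, 1, 12, 1)
  row 1: subtract 1×row0 = (0, 9, 11, 9)
  row 2: subtract 12×row0 = (0, 2, 2, 2)
  row 3: subtract 4×row0 = (0, 9, 6, 6)
step 2: normalize row 1 (÷9) = (0, 1, 7, 1)
  row 0: subtract 1×row1 = (1, 0, 5, 0)
  row 2: subtract 2×row1 = (0, 0, 1, 0)
  row 3: subtract 9×row1 = (0, 0, 8, 10)
step 3: normalize row 2 (÷1) = (0, 0, 1, 0)
  row 0: subtract 5×row2 = (1, 0, 0, 0)
  row 1: subtract 7×row2 = (0, 1, 0, 1)
  row 3: subtract 8×row2 = (0, 0, 0, 10)
step 4: normalize row 3 (÷10) = (0, 0, 0, 1)
  row 1: subtract 1×row3 = (0, 1, 0, 0)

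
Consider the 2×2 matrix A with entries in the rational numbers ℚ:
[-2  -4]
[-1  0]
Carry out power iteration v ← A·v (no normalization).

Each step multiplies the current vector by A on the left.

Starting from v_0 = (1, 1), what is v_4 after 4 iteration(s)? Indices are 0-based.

v_4 = (176, 56)

v_0 = (1, 1).
v_1 = A·v_0 = (-6, -1).
v_2 = A·v_1 = (16, 6).
v_3 = A·v_2 = (-56, -16).
v_4 = A·v_3 = (176, 56).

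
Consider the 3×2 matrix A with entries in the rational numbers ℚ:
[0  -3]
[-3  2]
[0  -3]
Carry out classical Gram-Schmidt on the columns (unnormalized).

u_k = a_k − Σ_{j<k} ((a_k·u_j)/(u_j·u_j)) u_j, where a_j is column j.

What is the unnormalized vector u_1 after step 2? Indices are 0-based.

Step 1: u_0 = a_0 = (0, -3, 0).
Step 2: u_1 = a_1 − (-2/3)·u_0 = (-3, 0, -3).

u_1 = (-3, 0, -3)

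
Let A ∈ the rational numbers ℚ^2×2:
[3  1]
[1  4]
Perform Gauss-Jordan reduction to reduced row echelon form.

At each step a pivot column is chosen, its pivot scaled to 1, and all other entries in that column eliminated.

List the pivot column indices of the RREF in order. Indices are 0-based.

pivot columns: 0, 1

step 1: normalize row 0 (÷3) = (1, 1/3)
  row 1: subtract 1×row0 = (0, 11/3)
step 2: normalize row 1 (÷11/3) = (0, 1)
  row 0: subtract 1/3×row1 = (1, 0)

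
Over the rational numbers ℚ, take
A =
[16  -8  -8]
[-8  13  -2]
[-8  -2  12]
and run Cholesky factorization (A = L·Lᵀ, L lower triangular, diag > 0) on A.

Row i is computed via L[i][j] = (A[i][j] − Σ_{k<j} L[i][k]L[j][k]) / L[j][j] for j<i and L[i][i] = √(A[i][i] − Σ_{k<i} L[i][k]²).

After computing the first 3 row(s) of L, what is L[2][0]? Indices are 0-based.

Step 1: L[0][0] = √(16) = 4.
  L[1][0] = (-8) / L[0][0] = -2.
Step 2: L[1][1] = √(9) = 3.
  L[2][0] = (-8) / L[0][0] = -2.
  L[2][1] = (-6) / L[1][1] = -2.
Step 3: L[2][2] = √(4) = 2.

L[2][0] = -2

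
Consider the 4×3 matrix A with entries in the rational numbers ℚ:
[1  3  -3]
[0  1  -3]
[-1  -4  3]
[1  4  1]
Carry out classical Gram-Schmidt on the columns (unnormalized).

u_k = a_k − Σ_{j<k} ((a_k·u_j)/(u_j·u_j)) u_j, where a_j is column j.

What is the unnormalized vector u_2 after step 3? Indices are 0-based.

u_2 = (-2, -2, 1, 3)

Step 1: u_0 = a_0 = (1, 0, -1, 1).
Step 2: u_1 = a_1 − (11/3)·u_0 = (-2/3, 1, -1/3, 1/3).
Step 3: u_2 = a_2 − (-5/3)·u_0 − (-1)·u_1 = (-2, -2, 1, 3).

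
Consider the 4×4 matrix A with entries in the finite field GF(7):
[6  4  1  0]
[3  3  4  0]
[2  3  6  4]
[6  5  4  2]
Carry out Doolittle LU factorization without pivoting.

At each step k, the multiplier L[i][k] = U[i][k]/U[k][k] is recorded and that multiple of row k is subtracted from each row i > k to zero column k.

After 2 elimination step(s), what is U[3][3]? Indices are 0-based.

U[3][3] = 2

Step 1: pivot at (0,0) is 6.
  row1 ← row1 − (4)·row0  ⇒  L[1][0]=4, U row1=(0, 1, 0, 0)
  row2 ← row2 − (5)·row0  ⇒  L[2][0]=5, U row2=(0, 4, 1, 4)
  row3 ← row3 − (1)·row0  ⇒  L[3][0]=1, U row3=(0, 1, 3, 2)
Step 2: pivot at (1,1) is 1.
  row2 ← row2 − (4)·row1  ⇒  L[2][1]=4, U row2=(0, 0, 1, 4)
  row3 ← row3 − (1)·row1  ⇒  L[3][1]=1, U row3=(0, 0, 3, 2)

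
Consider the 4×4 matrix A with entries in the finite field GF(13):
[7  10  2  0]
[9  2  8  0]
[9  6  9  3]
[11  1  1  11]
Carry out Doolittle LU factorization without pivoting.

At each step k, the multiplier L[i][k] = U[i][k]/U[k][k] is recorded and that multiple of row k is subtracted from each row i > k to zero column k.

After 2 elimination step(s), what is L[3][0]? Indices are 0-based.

L[3][0] = 9

k=0: U[0][0]=7
  eliminate (1,0): mult=5, new row 1: (0, 4, 11, 0); set L[1][0]=5
  eliminate (2,0): mult=5, new row 2: (0, 8, 12, 3); set L[2][0]=5
  eliminate (3,0): mult=9, new row 3: (0, 2, 9, 11); set L[3][0]=9
k=1: U[1][1]=4
  eliminate (2,1): mult=2, new row 2: (0, 0, 3, 3); set L[2][1]=2
  eliminate (3,1): mult=7, new row 3: (0, 0, 10, 11); set L[3][1]=7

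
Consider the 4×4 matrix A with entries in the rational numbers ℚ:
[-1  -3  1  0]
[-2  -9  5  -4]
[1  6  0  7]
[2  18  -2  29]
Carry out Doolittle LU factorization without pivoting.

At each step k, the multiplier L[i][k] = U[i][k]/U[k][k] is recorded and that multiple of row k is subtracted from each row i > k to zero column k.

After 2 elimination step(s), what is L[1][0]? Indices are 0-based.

Step 1: pivot at (0,0) is -1.
  row1 ← row1 − (2)·row0  ⇒  L[1][0]=2, U row1=(0, -3, 3, -4)
  row2 ← row2 − (-1)·row0  ⇒  L[2][0]=-1, U row2=(0, 3, 1, 7)
  row3 ← row3 − (-2)·row0  ⇒  L[3][0]=-2, U row3=(0, 12, 0, 29)
Step 2: pivot at (1,1) is -3.
  row2 ← row2 − (-1)·row1  ⇒  L[2][1]=-1, U row2=(0, 0, 4, 3)
  row3 ← row3 − (-4)·row1  ⇒  L[3][1]=-4, U row3=(0, 0, 12, 13)

L[1][0] = 2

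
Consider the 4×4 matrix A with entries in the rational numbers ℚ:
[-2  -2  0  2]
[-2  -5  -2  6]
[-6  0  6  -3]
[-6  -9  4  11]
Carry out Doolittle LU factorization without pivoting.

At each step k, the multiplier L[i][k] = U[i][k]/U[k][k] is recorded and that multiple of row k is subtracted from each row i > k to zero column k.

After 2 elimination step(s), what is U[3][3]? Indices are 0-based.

U[3][3] = 1

[col 0] pivot -2
  R1 -= 1*R0 → (0, -3, -2, 4)  (L[1][0] := 1)
  R2 -= 3*R0 → (0, 6, 6, -9)  (L[2][0] := 3)
  R3 -= 3*R0 → (0, -3, 4, 5)  (L[3][0] := 3)
[col 1] pivot -3
  R2 -= -2*R1 → (0, 0, 2, -1)  (L[2][1] := -2)
  R3 -= 1*R1 → (0, 0, 6, 1)  (L[3][1] := 1)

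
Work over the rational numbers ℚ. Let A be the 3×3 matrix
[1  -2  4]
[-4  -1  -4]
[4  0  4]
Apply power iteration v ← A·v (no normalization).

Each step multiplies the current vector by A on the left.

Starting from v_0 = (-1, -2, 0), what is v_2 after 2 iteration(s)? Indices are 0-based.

v_2 = (-25, -2, -4)

v_0 = (-1, -2, 0).
v_1 = A·v_0 = (3, 6, -4).
v_2 = A·v_1 = (-25, -2, -4).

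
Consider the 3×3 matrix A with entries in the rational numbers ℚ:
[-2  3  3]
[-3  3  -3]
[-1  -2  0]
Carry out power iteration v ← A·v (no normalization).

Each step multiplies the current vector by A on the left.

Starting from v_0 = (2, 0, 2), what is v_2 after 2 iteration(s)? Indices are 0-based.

v_0 = (2, 0, 2).
v_1 = A·v_0 = (2, -12, -2).
v_2 = A·v_1 = (-46, -36, 22).

v_2 = (-46, -36, 22)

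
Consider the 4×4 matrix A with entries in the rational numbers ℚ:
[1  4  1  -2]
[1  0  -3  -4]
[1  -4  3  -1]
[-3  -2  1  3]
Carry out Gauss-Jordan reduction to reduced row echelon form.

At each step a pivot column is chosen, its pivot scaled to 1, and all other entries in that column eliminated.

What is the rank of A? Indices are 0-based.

pivot(0,0)=1: scale R0 → (1, 4, 1, -2)
  clear (1,0): R1 −= (1)R0 → (0, -4, -4, -2)
  clear (2,0): R2 −= (1)R0 → (0, -8, 2, 1)
  clear (3,0): R3 −= (-3)R0 → (0, 10, 4, -3)
pivot(1,1)=-4: scale R1 → (0, 1, 1, 1/2)
  clear (0,1): R0 −= (4)R1 → (1, 0, -3, -4)
  clear (2,1): R2 −= (-8)R1 → (0, 0, 10, 5)
  clear (3,1): R3 −= (10)R1 → (0, 0, -6, -8)
pivot(2,2)=10: scale R2 → (0, 0, 1, 1/2)
  clear (0,2): R0 −= (-3)R2 → (1, 0, 0, -5/2)
  clear (1,2): R1 −= (1)R2 → (0, 1, 0, 0)
  clear (3,2): R3 −= (-6)R2 → (0, 0, 0, -5)
pivot(3,3)=-5: scale R3 → (0, 0, 0, 1)
  clear (0,3): R0 −= (-5/2)R3 → (1, 0, 0, 0)
  clear (2,3): R2 −= (1/2)R3 → (0, 0, 1, 0)

rank = 4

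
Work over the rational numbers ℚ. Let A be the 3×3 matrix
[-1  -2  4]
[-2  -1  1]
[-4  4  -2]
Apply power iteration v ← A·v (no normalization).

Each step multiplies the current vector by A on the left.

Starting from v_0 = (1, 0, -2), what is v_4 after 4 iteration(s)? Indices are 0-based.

v_4 = (-27, -22, -180)

v_0 = (1, 0, -2).
v_1 = A·v_0 = (-9, -4, 0).
v_2 = A·v_1 = (17, 22, 20).
v_3 = A·v_2 = (19, -36, -20).
v_4 = A·v_3 = (-27, -22, -180).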